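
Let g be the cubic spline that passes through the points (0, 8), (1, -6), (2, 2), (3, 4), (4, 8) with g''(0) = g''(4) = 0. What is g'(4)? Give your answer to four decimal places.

Put M_i = g'' at the i-th knot. Here h = (1, 1, 1, 1) and Δ = (-14, 8, 2, 4), so the interior equations h_(i-1)·M_(i-1) + 2(h_(i-1)+h_i)·M_i + h_i·M_(i+1) = 6(Δ_i − Δ_(i-1)) read
  1·M_0 + 4·M_1 + 1·M_2 = 6(Δ_1 - Δ_0) = 132
  1·M_1 + 4·M_2 + 1·M_3 = 6(Δ_2 - Δ_1) = -36
  1·M_2 + 4·M_3 + 1·M_4 = 6(Δ_3 - Δ_2) = 12
Natural end conditions: M_0 = M_4 = 0.
Forward elimination and back-substitution give M_0 = 0, M_1 = 267/7, M_2 = -144/7, M_3 = 57/7, M_4 = 0.
On [3, 4], g'(x) = b_3 + 2c_3·(x - 3) + 3d_3·(x - 3)² with b_3 = Δ_3 - h_3(2M_3 + M_4)/6 = 9/7, c_3 = M_3/2 = 57/14, d_3 = (M_4 - M_3)/(6h_3) = -19/14. So g'(4) = 75/14.

5.3571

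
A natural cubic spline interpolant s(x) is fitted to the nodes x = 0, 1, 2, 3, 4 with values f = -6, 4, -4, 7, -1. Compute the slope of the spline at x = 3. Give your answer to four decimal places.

5.5357

With M_i denoting the second derivative at x_i, h_i = 1, 1, 1, 1, and Δ_i = (y_(i+1) − y_i)/h_i = 10, -8, 11, -8:
  1·M_0 + 4·M_1 + 1·M_2 = 6(Δ_1 - Δ_0) = -108
  1·M_1 + 4·M_2 + 1·M_3 = 6(Δ_2 - Δ_1) = 114
  1·M_2 + 4·M_3 + 1·M_4 = 6(Δ_3 - Δ_2) = -114
Natural end conditions: M_0 = M_4 = 0.
Solving: M_0 = 0, M_1 = -1095/28, M_2 = 339/7, M_3 = -1137/28, M_4 = 0.
On [3, 4], s'(x) = b_3 + 2c_3·(x - 3) + 3d_3·(x - 3)² with b_3 = Δ_3 - h_3(2M_3 + M_4)/6 = 155/28, c_3 = M_3/2 = -1137/56, d_3 = (M_4 - M_3)/(6h_3) = 379/56. So s'(3) = 155/28.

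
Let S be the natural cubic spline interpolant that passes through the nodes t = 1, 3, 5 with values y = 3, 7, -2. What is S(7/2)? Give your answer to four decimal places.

5.8164

Write M_i for S''(x_i). With h_i = 2, 2 and divided differences Δ_i = 2, -9/2, the continuity of S' gives the tridiagonal system
  2·M_0 + 8·M_1 + 2·M_2 = 6(Δ_1 - Δ_0) = -39
Natural end conditions: M_0 = M_2 = 0.
Solving: M_0 = 0, M_1 = -39/8, M_2 = 0.
On [3, 5], S(t) = 7 - 5/4·(t - 3) - 39/16·(t - 3)² + 13/32·(t - 3)³.
With (t - 3) = 1/2: S(7/2) = 1489/256.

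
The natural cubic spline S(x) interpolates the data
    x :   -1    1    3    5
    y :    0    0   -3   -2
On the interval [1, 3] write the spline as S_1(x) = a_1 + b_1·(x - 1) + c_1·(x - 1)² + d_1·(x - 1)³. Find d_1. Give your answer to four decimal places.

With M_i denoting the second derivative at x_i, h_i = 2, 2, 2, and Δ_i = (y_(i+1) − y_i)/h_i = 0, -3/2, 1/2:
  2·M_0 + 8·M_1 + 2·M_2 = 6(Δ_1 - Δ_0) = -9
  2·M_1 + 8·M_2 + 2·M_3 = 6(Δ_2 - Δ_1) = 12
Natural end conditions: M_0 = M_3 = 0.
Solving the tridiagonal system: M_0 = 0, M_1 = -8/5, M_2 = 19/10, M_3 = 0.
On [1, 3], with S_1(x) = a_1 + b_1·(x - 1) + c_1·(x - 1)² + d_1·(x - 1)³: c_1 = M_1/2 = -4/5, d_1 = (M_2 - M_1)/(6h_1) = 7/24, b_1 = Δ_1 - h_1(2M_1 + M_2)/6 = -16/15.

0.2917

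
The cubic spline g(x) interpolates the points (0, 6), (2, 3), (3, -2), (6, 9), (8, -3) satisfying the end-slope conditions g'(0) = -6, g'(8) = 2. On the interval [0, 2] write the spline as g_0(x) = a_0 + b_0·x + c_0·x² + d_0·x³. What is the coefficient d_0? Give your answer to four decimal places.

-1.7420

Write σ_i for g''(x_i). With h_i = 2, 1, 3, 2 and divided differences Δ_i = -3/2, -5, 11/3, -6, the continuity of g' gives the tridiagonal system
  2·σ_0 + 6·σ_1 + 1·σ_2 = 6(Δ_1 - Δ_0) = -21
  1·σ_1 + 8·σ_2 + 3·σ_3 = 6(Δ_2 - Δ_1) = 52
  3·σ_2 + 10·σ_3 + 2·σ_4 = 6(Δ_3 - Δ_2) = -58
Clamped end conditions give two more equations: 2h_0·σ_0 + h_0·σ_1 = 6(Δ_0 - g'(0)) = 27 and h_3·σ_3 + 2h_3·σ_4 = 6(g'(8) - Δ_3) = 48.
Solving the tridiagonal system: σ_0 = 4679/408, σ_1 = -1925/204, σ_2 = 2587/204, σ_3 = -907/68, σ_4 = 2539/136.
On [0, 2], with g_0(x) = a_0 + b_0·x + c_0·x² + d_0·x³: c_0 = σ_0/2 = 4679/816, d_0 = (σ_1 - σ_0)/(6h_0) = -2843/1632, b_0 = Δ_0 - h_0(2σ_0 + σ_1)/6 = -6.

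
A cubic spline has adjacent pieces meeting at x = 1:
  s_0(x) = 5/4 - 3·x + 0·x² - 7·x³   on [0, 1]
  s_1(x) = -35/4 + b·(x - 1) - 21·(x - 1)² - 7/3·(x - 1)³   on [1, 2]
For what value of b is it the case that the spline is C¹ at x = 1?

-24

s_0'(x) = -3 + 0·x - 21·x², so s_0'(1) = -24. On the right, s_1'(1) = b, so b = -24.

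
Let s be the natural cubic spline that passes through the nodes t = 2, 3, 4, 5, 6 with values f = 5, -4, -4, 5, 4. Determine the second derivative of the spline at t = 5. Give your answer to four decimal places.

With σ_i denoting the second derivative at x_i, h_i = 1, 1, 1, 1, and Δ_i = (y_(i+1) − y_i)/h_i = -9, 0, 9, -1:
  1·σ_0 + 4·σ_1 + 1·σ_2 = 6(Δ_1 - Δ_0) = 54
  1·σ_1 + 4·σ_2 + 1·σ_3 = 6(Δ_2 - Δ_1) = 54
  1·σ_2 + 4·σ_3 + 1·σ_4 = 6(Δ_3 - Δ_2) = -60
Natural end conditions: σ_0 = σ_4 = 0.
Solving the tridiagonal system: σ_0 = 0, σ_1 = 267/28, σ_2 = 111/7, σ_3 = -531/28, σ_4 = 0.

-18.9643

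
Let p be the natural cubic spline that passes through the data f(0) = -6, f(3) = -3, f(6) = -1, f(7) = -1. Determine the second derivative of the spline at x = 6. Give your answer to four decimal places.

Put M_i = p'' at the i-th knot. Here h = (3, 3, 1) and Δ = (1, 2/3, 0), so the interior equations h_(i-1)·M_(i-1) + 2(h_(i-1)+h_i)·M_i + h_i·M_(i+1) = 6(Δ_i − Δ_(i-1)) read
  3·M_0 + 12·M_1 + 3·M_2 = 6(Δ_1 - Δ_0) = -2
  3·M_1 + 8·M_2 + 1·M_3 = 6(Δ_2 - Δ_1) = -4
Natural end conditions: M_0 = M_3 = 0.
Forward elimination and back-substitution give M_0 = 0, M_1 = -4/87, M_2 = -14/29, M_3 = 0.

-0.4828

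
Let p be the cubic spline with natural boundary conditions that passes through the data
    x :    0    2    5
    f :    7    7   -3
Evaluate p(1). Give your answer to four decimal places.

Let M_i = p''(x_i). Step sizes h_i = 2, 3; slopes of the chords Δ_i = (y_(i+1) - y_i)/h_i = 0, -10/3.
  2·M_0 + 10·M_1 + 3·M_2 = 6(Δ_1 - Δ_0) = -20
Natural end conditions: M_0 = M_2 = 0.
Forward elimination and back-substitution give M_0 = 0, M_1 = -2, M_2 = 0.
On [0, 2], p(x) = 7 + 2/3·x + 0·x² - 1/6·x³.
With x = 1: p(1) = 15/2.

7.5000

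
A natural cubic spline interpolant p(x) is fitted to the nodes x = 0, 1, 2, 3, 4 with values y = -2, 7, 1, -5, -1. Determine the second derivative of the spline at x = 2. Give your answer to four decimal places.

With M_i denoting the second derivative at x_i, h_i = 1, 1, 1, 1, and Δ_i = (y_(i+1) − y_i)/h_i = 9, -6, -6, 4:
  1·M_0 + 4·M_1 + 1·M_2 = 6(Δ_1 - Δ_0) = -90
  1·M_1 + 4·M_2 + 1·M_3 = 6(Δ_2 - Δ_1) = 0
  1·M_2 + 4·M_3 + 1·M_4 = 6(Δ_3 - Δ_2) = 60
Natural end conditions: M_0 = M_4 = 0.
Solving: M_0 = 0, M_1 = -645/28, M_2 = 15/7, M_3 = 405/28, M_4 = 0.

2.1429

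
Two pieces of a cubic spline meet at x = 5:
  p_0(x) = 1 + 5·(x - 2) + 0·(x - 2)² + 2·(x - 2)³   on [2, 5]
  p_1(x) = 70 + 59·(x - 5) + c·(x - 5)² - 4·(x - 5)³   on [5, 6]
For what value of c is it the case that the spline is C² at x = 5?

18

p_0''(x) = 0 + 12·(x - 2), so p_0''(5) = 36. On the right, p_1''(5) = 2c, so c = 18.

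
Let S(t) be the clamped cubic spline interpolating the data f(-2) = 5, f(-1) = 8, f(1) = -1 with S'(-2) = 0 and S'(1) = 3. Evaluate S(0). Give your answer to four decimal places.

2.8125

Write M_i for S''(x_i). With h_i = 1, 2 and divided differences Δ_i = 3, -9/2, the continuity of S' gives the tridiagonal system
  1·M_0 + 6·M_1 + 2·M_2 = 6(Δ_1 - Δ_0) = -45
Clamped end conditions give two more equations: 2h_0·M_0 + h_0·M_1 = 6(Δ_0 - S'(-2)) = 18 and h_1·M_1 + 2h_1·M_2 = 6(S'(1) - Δ_1) = 45.
Hence M_0 = 35/2, M_1 = -17, M_2 = 79/4.
On [-1, 1], S(t) = 8 + 1/4·(t + 1) - 17/2·(t + 1)² + 49/16·(t + 1)³.
With (t + 1) = 1: S(0) = 45/16.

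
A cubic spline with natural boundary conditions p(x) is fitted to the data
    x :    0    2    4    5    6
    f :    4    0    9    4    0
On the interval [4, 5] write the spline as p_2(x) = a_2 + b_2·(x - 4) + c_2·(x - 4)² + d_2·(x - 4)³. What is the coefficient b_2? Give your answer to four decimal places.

-1.4583

Write m_i for p''(x_i). With h_i = 2, 2, 1, 1 and divided differences Δ_i = -2, 9/2, -5, -4, the continuity of p' gives the tridiagonal system
  2·m_0 + 8·m_1 + 2·m_2 = 6(Δ_1 - Δ_0) = 39
  2·m_1 + 6·m_2 + 1·m_3 = 6(Δ_2 - Δ_1) = -57
  1·m_2 + 4·m_3 + 1·m_4 = 6(Δ_3 - Δ_2) = 6
Natural end conditions: m_0 = m_4 = 0.
Forward elimination and back-substitution give m_0 = 0, m_1 = 65/8, m_2 = -13, m_3 = 19/4, m_4 = 0.
On [4, 5], with p_2(x) = a_2 + b_2·(x - 4) + c_2·(x - 4)² + d_2·(x - 4)³: c_2 = m_2/2 = -13/2, d_2 = (m_3 - m_2)/(6h_2) = 71/24, b_2 = Δ_2 - h_2(2m_2 + m_3)/6 = -35/24.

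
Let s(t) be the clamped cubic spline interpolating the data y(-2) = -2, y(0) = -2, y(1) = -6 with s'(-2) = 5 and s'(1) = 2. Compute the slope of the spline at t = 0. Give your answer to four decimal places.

-5.5000

With M_i denoting the second derivative at x_i, h_i = 2, 1, and Δ_i = (y_(i+1) − y_i)/h_i = 0, -4:
  2·M_0 + 6·M_1 + 1·M_2 = 6(Δ_1 - Δ_0) = -24
Clamped end conditions give two more equations: 2h_0·M_0 + h_0·M_1 = 6(Δ_0 - s'(-2)) = -30 and h_1·M_1 + 2h_1·M_2 = 6(s'(1) - Δ_1) = 36.
Solving the tridiagonal system: M_0 = -9/2, M_1 = -6, M_2 = 21.
On [0, 1], s'(t) = b_1 + 2c_1·t + 3d_1·t² with b_1 = Δ_1 - h_1(2M_1 + M_2)/6 = -11/2, c_1 = M_1/2 = -3, d_1 = (M_2 - M_1)/(6h_1) = 9/2. So s'(0) = -11/2.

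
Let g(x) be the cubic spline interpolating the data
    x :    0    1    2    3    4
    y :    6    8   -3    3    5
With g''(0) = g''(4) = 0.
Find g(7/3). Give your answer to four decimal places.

-2.5026

Let M_i = g''(x_i). Step sizes h_i = 1, 1, 1, 1; slopes of the chords Δ_i = (y_(i+1) - y_i)/h_i = 2, -11, 6, 2.
  1·M_0 + 4·M_1 + 1·M_2 = 6(Δ_1 - Δ_0) = -78
  1·M_1 + 4·M_2 + 1·M_3 = 6(Δ_2 - Δ_1) = 102
  1·M_2 + 4·M_3 + 1·M_4 = 6(Δ_3 - Δ_2) = -24
Natural end conditions: M_0 = M_4 = 0.
Forward elimination and back-substitution give M_0 = 0, M_1 = -801/28, M_2 = 255/7, M_3 = -423/28, M_4 = 0.
On [2, 3], g(x) = -3 - 29/8·(x - 2) + 255/14·(x - 2)² - 481/56·(x - 2)³.
With (x - 2) = 1/3: g(7/3) = -473/189.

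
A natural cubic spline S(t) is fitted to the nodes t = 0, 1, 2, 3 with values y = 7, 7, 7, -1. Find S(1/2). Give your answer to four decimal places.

Let M_i = S''(x_i). Step sizes h_i = 1, 1, 1; slopes of the chords Δ_i = (y_(i+1) - y_i)/h_i = 0, 0, -8.
  1·M_0 + 4·M_1 + 1·M_2 = 6(Δ_1 - Δ_0) = 0
  1·M_1 + 4·M_2 + 1·M_3 = 6(Δ_2 - Δ_1) = -48
Natural end conditions: M_0 = M_3 = 0.
Hence M_0 = 0, M_1 = 16/5, M_2 = -64/5, M_3 = 0.
On [0, 1], S(t) = 7 - 8/15·t + 0·t² + 8/15·t³.
With t = 1/2: S(1/2) = 34/5.

6.8000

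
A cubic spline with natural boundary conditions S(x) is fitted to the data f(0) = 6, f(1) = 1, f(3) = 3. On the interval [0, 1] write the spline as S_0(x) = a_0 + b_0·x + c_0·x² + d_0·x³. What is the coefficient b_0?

-6

Write σ_i for S''(x_i). With h_i = 1, 2 and divided differences Δ_i = -5, 1, the continuity of S' gives the tridiagonal system
  1·σ_0 + 6·σ_1 + 2·σ_2 = 6(Δ_1 - Δ_0) = 36
Natural end conditions: σ_0 = σ_2 = 0.
Solving: σ_0 = 0, σ_1 = 6, σ_2 = 0.
On [0, 1], with S_0(x) = a_0 + b_0·x + c_0·x² + d_0·x³: c_0 = σ_0/2 = 0, d_0 = (σ_1 - σ_0)/(6h_0) = 1, b_0 = Δ_0 - h_0(2σ_0 + σ_1)/6 = -6.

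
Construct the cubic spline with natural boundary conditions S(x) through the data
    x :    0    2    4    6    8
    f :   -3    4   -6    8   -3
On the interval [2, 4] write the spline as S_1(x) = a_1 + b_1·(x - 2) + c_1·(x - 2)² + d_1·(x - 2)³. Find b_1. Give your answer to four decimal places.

-3.2143

Let M_i = S''(x_i). Step sizes h_i = 2, 2, 2, 2; slopes of the chords Δ_i = (y_(i+1) - y_i)/h_i = 7/2, -5, 7, -11/2.
  2·M_0 + 8·M_1 + 2·M_2 = 6(Δ_1 - Δ_0) = -51
  2·M_1 + 8·M_2 + 2·M_3 = 6(Δ_2 - Δ_1) = 72
  2·M_2 + 8·M_3 + 2·M_4 = 6(Δ_3 - Δ_2) = -75
Natural end conditions: M_0 = M_4 = 0.
Forward elimination and back-substitution give M_0 = 0, M_1 = -141/14, M_2 = 207/14, M_3 = -183/14, M_4 = 0.
On [2, 4], with S_1(x) = a_1 + b_1·(x - 2) + c_1·(x - 2)² + d_1·(x - 2)³: c_1 = M_1/2 = -141/28, d_1 = (M_2 - M_1)/(6h_1) = 29/14, b_1 = Δ_1 - h_1(2M_1 + M_2)/6 = -45/14.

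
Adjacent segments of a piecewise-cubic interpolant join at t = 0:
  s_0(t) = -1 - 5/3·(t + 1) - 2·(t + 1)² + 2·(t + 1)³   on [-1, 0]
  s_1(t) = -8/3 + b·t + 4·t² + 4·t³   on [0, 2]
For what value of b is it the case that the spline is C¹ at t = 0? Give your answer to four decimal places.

0.3333

s_0'(t) = -5/3 - 4·(t + 1) + 6·(t + 1)², so s_0'(0) = 1/3. On the right, s_1'(0) = b, so b = 1/3.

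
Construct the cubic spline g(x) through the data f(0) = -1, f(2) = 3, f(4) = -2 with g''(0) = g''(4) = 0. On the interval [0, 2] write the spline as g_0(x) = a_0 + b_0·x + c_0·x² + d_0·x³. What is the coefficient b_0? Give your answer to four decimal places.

Put M_i = g'' at the i-th knot. Here h = (2, 2) and Δ = (2, -5/2), so the interior equations h_(i-1)·M_(i-1) + 2(h_(i-1)+h_i)·M_i + h_i·M_(i+1) = 6(Δ_i − Δ_(i-1)) read
  2·M_0 + 8·M_1 + 2·M_2 = 6(Δ_1 - Δ_0) = -27
Natural end conditions: M_0 = M_2 = 0.
Solving: M_0 = 0, M_1 = -27/8, M_2 = 0.
On [0, 2], with g_0(x) = a_0 + b_0·x + c_0·x² + d_0·x³: c_0 = M_0/2 = 0, d_0 = (M_1 - M_0)/(6h_0) = -9/32, b_0 = Δ_0 - h_0(2M_0 + M_1)/6 = 25/8.

3.1250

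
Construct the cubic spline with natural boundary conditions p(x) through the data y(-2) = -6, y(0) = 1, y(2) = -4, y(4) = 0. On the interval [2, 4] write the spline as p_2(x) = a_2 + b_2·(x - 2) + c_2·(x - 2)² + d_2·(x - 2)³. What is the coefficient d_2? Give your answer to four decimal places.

Write M_i for p''(x_i). With h_i = 2, 2, 2 and divided differences Δ_i = 7/2, -5/2, 2, the continuity of p' gives the tridiagonal system
  2·M_0 + 8·M_1 + 2·M_2 = 6(Δ_1 - Δ_0) = -36
  2·M_1 + 8·M_2 + 2·M_3 = 6(Δ_2 - Δ_1) = 27
Natural end conditions: M_0 = M_3 = 0.
Forward elimination and back-substitution give M_0 = 0, M_1 = -57/10, M_2 = 24/5, M_3 = 0.
On [2, 4], with p_2(x) = a_2 + b_2·(x - 2) + c_2·(x - 2)² + d_2·(x - 2)³: c_2 = M_2/2 = 12/5, d_2 = (M_3 - M_2)/(6h_2) = -2/5, b_2 = Δ_2 - h_2(2M_2 + M_3)/6 = -6/5.

-0.4000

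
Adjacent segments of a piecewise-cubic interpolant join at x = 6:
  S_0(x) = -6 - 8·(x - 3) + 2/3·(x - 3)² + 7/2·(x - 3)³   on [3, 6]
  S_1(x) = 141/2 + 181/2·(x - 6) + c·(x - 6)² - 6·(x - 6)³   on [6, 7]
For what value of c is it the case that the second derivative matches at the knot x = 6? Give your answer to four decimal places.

S_0''(x) = 4/3 + 21·(x - 3), so S_0''(6) = 193/3. On the right, S_1''(6) = 2c, so c = 193/6.

32.1667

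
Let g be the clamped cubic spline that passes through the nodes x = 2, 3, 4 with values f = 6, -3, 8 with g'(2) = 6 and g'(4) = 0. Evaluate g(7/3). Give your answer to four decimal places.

Let σ_i = g''(x_i). Step sizes h_i = 1, 1; slopes of the chords Δ_i = (y_(i+1) - y_i)/h_i = -9, 11.
  1·σ_0 + 4·σ_1 + 1·σ_2 = 6(Δ_1 - Δ_0) = 120
Clamped end conditions give two more equations: 2h_0·σ_0 + h_0·σ_1 = 6(Δ_0 - g'(2)) = -90 and h_1·σ_1 + 2h_1·σ_2 = 6(g'(4) - Δ_1) = -66.
Hence σ_0 = -78, σ_1 = 66, σ_2 = -66.
On [2, 3], g(x) = 6 + 6·(x - 2) - 39·(x - 2)² + 24·(x - 2)³.
With (x - 2) = 1/3: g(7/3) = 41/9.

4.5556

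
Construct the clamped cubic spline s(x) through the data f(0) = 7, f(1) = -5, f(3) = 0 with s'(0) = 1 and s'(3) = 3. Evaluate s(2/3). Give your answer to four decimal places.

Let σ_i = s''(x_i). Step sizes h_i = 1, 2; slopes of the chords Δ_i = (y_(i+1) - y_i)/h_i = -12, 5/2.
  1·σ_0 + 6·σ_1 + 2·σ_2 = 6(Δ_1 - Δ_0) = 87
Clamped end conditions give two more equations: 2h_0·σ_0 + h_0·σ_1 = 6(Δ_0 - s'(0)) = -78 and h_1·σ_1 + 2h_1·σ_2 = 6(s'(3) - Δ_1) = 3.
Forward elimination and back-substitution give σ_0 = -317/6, σ_1 = 83/3, σ_2 = -157/12.
On [0, 1], s(x) = 7 + 1·x - 317/12·x² + 161/12·x³.
With x = 2/3: s(2/3) = -8/81.

-0.0988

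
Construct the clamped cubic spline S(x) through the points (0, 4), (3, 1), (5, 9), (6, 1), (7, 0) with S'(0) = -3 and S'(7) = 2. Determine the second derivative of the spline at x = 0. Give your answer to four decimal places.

With σ_i denoting the second derivative at x_i, h_i = 3, 2, 1, 1, and Δ_i = (y_(i+1) − y_i)/h_i = -1, 4, -8, -1:
  3·σ_0 + 10·σ_1 + 2·σ_2 = 6(Δ_1 - Δ_0) = 30
  2·σ_1 + 6·σ_2 + 1·σ_3 = 6(Δ_2 - Δ_1) = -72
  1·σ_2 + 4·σ_3 + 1·σ_4 = 6(Δ_3 - Δ_2) = 42
Clamped end conditions give two more equations: 2h_0·σ_0 + h_0·σ_1 = 6(Δ_0 - S'(0)) = 12 and h_3·σ_3 + 2h_3·σ_4 = 6(S'(7) - Δ_3) = 18.
Forward elimination and back-substitution give σ_0 = -71/52, σ_1 = 175/26, σ_2 = -1727/104, σ_3 = 737/52, σ_4 = 199/104.

-1.3654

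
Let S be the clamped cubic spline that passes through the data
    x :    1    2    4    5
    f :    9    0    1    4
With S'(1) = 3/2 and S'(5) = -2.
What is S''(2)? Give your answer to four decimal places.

16.2571

With M_i denoting the second derivative at x_i, h_i = 1, 2, 1, and Δ_i = (y_(i+1) − y_i)/h_i = -9, 1/2, 3:
  1·M_0 + 6·M_1 + 2·M_2 = 6(Δ_1 - Δ_0) = 57
  2·M_1 + 6·M_2 + 1·M_3 = 6(Δ_2 - Δ_1) = 15
Clamped end conditions give two more equations: 2h_0·M_0 + h_0·M_1 = 6(Δ_0 - S'(1)) = -63 and h_2·M_2 + 2h_2·M_3 = 6(S'(5) - Δ_2) = -30.
Hence M_0 = -1387/35, M_1 = 569/35, M_2 = -16/35, M_3 = -517/35.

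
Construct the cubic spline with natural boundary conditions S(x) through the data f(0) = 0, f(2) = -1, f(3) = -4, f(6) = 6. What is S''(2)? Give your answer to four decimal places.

Write M_i for S''(x_i). With h_i = 2, 1, 3 and divided differences Δ_i = -1/2, -3, 10/3, the continuity of S' gives the tridiagonal system
  2·M_0 + 6·M_1 + 1·M_2 = 6(Δ_1 - Δ_0) = -15
  1·M_1 + 8·M_2 + 3·M_3 = 6(Δ_2 - Δ_1) = 38
Natural end conditions: M_0 = M_3 = 0.
Solving the tridiagonal system: M_0 = 0, M_1 = -158/47, M_2 = 243/47, M_3 = 0.

-3.3617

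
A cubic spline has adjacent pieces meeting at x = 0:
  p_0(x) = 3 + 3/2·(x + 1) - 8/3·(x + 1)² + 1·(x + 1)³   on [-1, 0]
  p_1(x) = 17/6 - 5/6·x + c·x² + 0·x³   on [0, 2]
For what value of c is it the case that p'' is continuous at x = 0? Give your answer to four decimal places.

0.3333

p_0''(x) = -16/3 + 6·(x + 1), so p_0''(0) = 2/3. On the right, p_1''(0) = 2c, so c = 1/3.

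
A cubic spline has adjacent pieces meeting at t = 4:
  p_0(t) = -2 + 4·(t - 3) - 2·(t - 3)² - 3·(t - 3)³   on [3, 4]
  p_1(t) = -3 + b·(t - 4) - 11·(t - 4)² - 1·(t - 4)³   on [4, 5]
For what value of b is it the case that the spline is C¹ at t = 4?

p_0'(t) = 4 - 4·(t - 3) - 9·(t - 3)², so p_0'(4) = -9. On the right, p_1'(4) = b, so b = -9.

-9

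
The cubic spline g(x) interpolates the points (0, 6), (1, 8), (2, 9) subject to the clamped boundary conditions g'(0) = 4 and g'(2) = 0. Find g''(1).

1

Put M_i = g'' at the i-th knot. Here h = (1, 1) and Δ = (2, 1), so the interior equations h_(i-1)·M_(i-1) + 2(h_(i-1)+h_i)·M_i + h_i·M_(i+1) = 6(Δ_i − Δ_(i-1)) read
  1·M_0 + 4·M_1 + 1·M_2 = 6(Δ_1 - Δ_0) = -6
Clamped end conditions give two more equations: 2h_0·M_0 + h_0·M_1 = 6(Δ_0 - g'(0)) = -12 and h_1·M_1 + 2h_1·M_2 = 6(g'(2) - Δ_1) = -6.
Solving: M_0 = -13/2, M_1 = 1, M_2 = -7/2.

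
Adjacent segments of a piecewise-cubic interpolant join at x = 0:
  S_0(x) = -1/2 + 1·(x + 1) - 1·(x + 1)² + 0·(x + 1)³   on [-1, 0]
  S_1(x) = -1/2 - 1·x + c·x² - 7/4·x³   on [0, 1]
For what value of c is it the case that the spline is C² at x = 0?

S_0''(x) = -2 + 0·(x + 1), so S_0''(0) = -2. On the right, S_1''(0) = 2c, so c = -1.

-1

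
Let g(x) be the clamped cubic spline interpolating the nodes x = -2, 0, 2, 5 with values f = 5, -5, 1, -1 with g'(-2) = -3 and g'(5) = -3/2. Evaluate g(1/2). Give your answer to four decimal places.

With m_i denoting the second derivative at x_i, h_i = 2, 2, 3, and Δ_i = (y_(i+1) − y_i)/h_i = -5, 3, -2/3:
  2·m_0 + 8·m_1 + 2·m_2 = 6(Δ_1 - Δ_0) = 48
  2·m_1 + 10·m_2 + 3·m_3 = 6(Δ_2 - Δ_1) = -22
Clamped end conditions give two more equations: 2h_0·m_0 + h_0·m_1 = 6(Δ_0 - g'(-2)) = -12 and h_2·m_2 + 2h_2·m_3 = 6(g'(5) - Δ_2) = -5.
Solving the tridiagonal system: m_0 = -277/37, m_1 = 332/37, m_2 = -163/37, m_3 = 152/111.
On [0, 2], g(x) = -5 - 56/37·x + 166/37·x² - 165/148·x³.
With x = 1/2: g(1/2) = -5653/1184.

-4.7745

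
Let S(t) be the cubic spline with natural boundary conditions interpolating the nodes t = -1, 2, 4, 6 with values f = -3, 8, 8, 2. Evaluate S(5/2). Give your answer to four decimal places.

Put σ_i = S'' at the i-th knot. Here h = (3, 2, 2) and Δ = (11/3, 0, -3), so the interior equations h_(i-1)·σ_(i-1) + 2(h_(i-1)+h_i)·σ_i + h_i·σ_(i+1) = 6(Δ_i − Δ_(i-1)) read
  3·σ_0 + 10·σ_1 + 2·σ_2 = 6(Δ_1 - Δ_0) = -22
  2·σ_1 + 8·σ_2 + 2·σ_3 = 6(Δ_2 - Δ_1) = -18
Natural end conditions: σ_0 = σ_3 = 0.
Solving the tridiagonal system: σ_0 = 0, σ_1 = -35/19, σ_2 = -34/19, σ_3 = 0.
On [2, 4], S(t) = 8 + 104/57·(t - 2) - 35/38·(t - 2)² + 1/228·(t - 2)³.
With (t - 2) = 1/2: S(5/2) = 5279/608.

8.6826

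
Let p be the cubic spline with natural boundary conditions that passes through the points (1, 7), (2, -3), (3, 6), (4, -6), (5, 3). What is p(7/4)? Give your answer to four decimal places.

Write M_i for p''(x_i). With h_i = 1, 1, 1, 1 and divided differences Δ_i = -10, 9, -12, 9, the continuity of p' gives the tridiagonal system
  1·M_0 + 4·M_1 + 1·M_2 = 6(Δ_1 - Δ_0) = 114
  1·M_1 + 4·M_2 + 1·M_3 = 6(Δ_2 - Δ_1) = -126
  1·M_2 + 4·M_3 + 1·M_4 = 6(Δ_3 - Δ_2) = 126
Natural end conditions: M_0 = M_4 = 0.
Forward elimination and back-substitution give M_0 = 0, M_1 = 585/14, M_2 = -372/7, M_3 = 627/14, M_4 = 0.
On [1, 2], p(t) = 7 - 475/28·(t - 1) + 0·(t - 1)² + 195/28·(t - 1)³.
With (t - 1) = 3/4: p(7/4) = -713/256.

-2.7852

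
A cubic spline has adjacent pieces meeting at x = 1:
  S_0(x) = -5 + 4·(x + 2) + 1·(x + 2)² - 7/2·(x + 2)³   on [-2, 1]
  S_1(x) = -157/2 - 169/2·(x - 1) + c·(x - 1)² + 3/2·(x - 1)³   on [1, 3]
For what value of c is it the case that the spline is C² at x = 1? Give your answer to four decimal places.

S_0''(x) = 2 - 21·(x + 2), so S_0''(1) = -61. On the right, S_1''(1) = 2c, so c = -61/2.

-30.5000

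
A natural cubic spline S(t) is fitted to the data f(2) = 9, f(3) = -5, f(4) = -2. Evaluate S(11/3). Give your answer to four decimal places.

Put M_i = S'' at the i-th knot. Here h = (1, 1) and Δ = (-14, 3), so the interior equations h_(i-1)·M_(i-1) + 2(h_(i-1)+h_i)·M_i + h_i·M_(i+1) = 6(Δ_i − Δ_(i-1)) read
  1·M_0 + 4·M_1 + 1·M_2 = 6(Δ_1 - Δ_0) = 102
Natural end conditions: M_0 = M_2 = 0.
Hence M_0 = 0, M_1 = 51/2, M_2 = 0.
On [3, 4], S(t) = -5 - 11/2·(t - 3) + 51/4·(t - 3)² - 17/4·(t - 3)³.
With (t - 3) = 2/3: S(11/3) = -115/27.

-4.2593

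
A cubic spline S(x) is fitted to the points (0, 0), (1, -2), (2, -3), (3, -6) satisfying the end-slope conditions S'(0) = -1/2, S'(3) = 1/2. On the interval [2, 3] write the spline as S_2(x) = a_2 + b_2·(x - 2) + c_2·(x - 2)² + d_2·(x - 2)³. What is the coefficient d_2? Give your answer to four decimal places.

Write σ_i for S''(x_i). With h_i = 1, 1, 1 and divided differences Δ_i = -2, -1, -3, the continuity of S' gives the tridiagonal system
  1·σ_0 + 4·σ_1 + 1·σ_2 = 6(Δ_1 - Δ_0) = 6
  1·σ_1 + 4·σ_2 + 1·σ_3 = 6(Δ_2 - Δ_1) = -12
Clamped end conditions give two more equations: 2h_0·σ_0 + h_0·σ_1 = 6(Δ_0 - S'(0)) = -9 and h_2·σ_2 + 2h_2·σ_3 = 6(S'(3) - Δ_2) = 21.
Solving the tridiagonal system: σ_0 = -107/15, σ_1 = 79/15, σ_2 = -119/15, σ_3 = 217/15.
On [2, 3], with S_2(x) = a_2 + b_2·(x - 2) + c_2·(x - 2)² + d_2·(x - 2)³: c_2 = σ_2/2 = -119/30, d_2 = (σ_3 - σ_2)/(6h_2) = 56/15, b_2 = Δ_2 - h_2(2σ_2 + σ_3)/6 = -83/30.

3.7333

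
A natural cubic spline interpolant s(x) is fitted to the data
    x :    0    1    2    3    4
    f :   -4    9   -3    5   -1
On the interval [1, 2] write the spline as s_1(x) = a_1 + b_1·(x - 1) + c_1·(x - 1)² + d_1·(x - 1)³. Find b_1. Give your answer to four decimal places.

-3.7500

Write σ_i for s''(x_i). With h_i = 1, 1, 1, 1 and divided differences Δ_i = 13, -12, 8, -6, the continuity of s' gives the tridiagonal system
  1·σ_0 + 4·σ_1 + 1·σ_2 = 6(Δ_1 - Δ_0) = -150
  1·σ_1 + 4·σ_2 + 1·σ_3 = 6(Δ_2 - Δ_1) = 120
  1·σ_2 + 4·σ_3 + 1·σ_4 = 6(Δ_3 - Δ_2) = -84
Natural end conditions: σ_0 = σ_4 = 0.
Hence σ_0 = 0, σ_1 = -201/4, σ_2 = 51, σ_3 = -135/4, σ_4 = 0.
On [1, 2], with s_1(x) = a_1 + b_1·(x - 1) + c_1·(x - 1)² + d_1·(x - 1)³: c_1 = σ_1/2 = -201/8, d_1 = (σ_2 - σ_1)/(6h_1) = 135/8, b_1 = Δ_1 - h_1(2σ_1 + σ_2)/6 = -15/4.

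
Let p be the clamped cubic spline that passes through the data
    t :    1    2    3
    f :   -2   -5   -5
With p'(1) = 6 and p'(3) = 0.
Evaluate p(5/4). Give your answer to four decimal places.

-1.4492

With m_i denoting the second derivative at x_i, h_i = 1, 1, and Δ_i = (y_(i+1) − y_i)/h_i = -3, 0:
  1·m_0 + 4·m_1 + 1·m_2 = 6(Δ_1 - Δ_0) = 18
Clamped end conditions give two more equations: 2h_0·m_0 + h_0·m_1 = 6(Δ_0 - p'(1)) = -54 and h_1·m_1 + 2h_1·m_2 = 6(p'(3) - Δ_1) = 0.
Solving the tridiagonal system: m_0 = -69/2, m_1 = 15, m_2 = -15/2.
On [1, 2], p(t) = -2 + 6·(t - 1) - 69/4·(t - 1)² + 33/4·(t - 1)³.
With (t - 1) = 1/4: p(5/4) = -371/256.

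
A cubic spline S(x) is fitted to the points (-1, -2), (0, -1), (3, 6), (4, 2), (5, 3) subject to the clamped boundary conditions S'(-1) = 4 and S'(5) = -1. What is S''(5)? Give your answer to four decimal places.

-12.3509

Let M_i = S''(x_i). Step sizes h_i = 1, 3, 1, 1; slopes of the chords Δ_i = (y_(i+1) - y_i)/h_i = 1, 7/3, -4, 1.
  1·M_0 + 8·M_1 + 3·M_2 = 6(Δ_1 - Δ_0) = 8
  3·M_1 + 8·M_2 + 1·M_3 = 6(Δ_2 - Δ_1) = -38
  1·M_2 + 4·M_3 + 1·M_4 = 6(Δ_3 - Δ_2) = 30
Clamped end conditions give two more equations: 2h_0·M_0 + h_0·M_1 = 6(Δ_0 - S'(-1)) = -18 and h_3·M_3 + 2h_3·M_4 = 6(S'(5) - Δ_3) = -12.
Solving the tridiagonal system: M_0 = -674/57, M_1 = 322/57, M_2 = -482/57, M_3 = 724/57, M_4 = -704/57.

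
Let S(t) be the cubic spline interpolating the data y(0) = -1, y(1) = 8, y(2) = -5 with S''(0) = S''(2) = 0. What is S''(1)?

-33

Put M_i = S'' at the i-th knot. Here h = (1, 1) and Δ = (9, -13), so the interior equations h_(i-1)·M_(i-1) + 2(h_(i-1)+h_i)·M_i + h_i·M_(i+1) = 6(Δ_i − Δ_(i-1)) read
  1·M_0 + 4·M_1 + 1·M_2 = 6(Δ_1 - Δ_0) = -132
Natural end conditions: M_0 = M_2 = 0.
Solving: M_0 = 0, M_1 = -33, M_2 = 0.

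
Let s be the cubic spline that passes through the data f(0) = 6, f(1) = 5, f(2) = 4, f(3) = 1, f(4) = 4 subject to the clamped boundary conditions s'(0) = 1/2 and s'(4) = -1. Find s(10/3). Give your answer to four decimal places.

2.0013

Let σ_i = s''(x_i). Step sizes h_i = 1, 1, 1, 1; slopes of the chords Δ_i = (y_(i+1) - y_i)/h_i = -1, -1, -3, 3.
  1·σ_0 + 4·σ_1 + 1·σ_2 = 6(Δ_1 - Δ_0) = 0
  1·σ_1 + 4·σ_2 + 1·σ_3 = 6(Δ_2 - Δ_1) = -12
  1·σ_2 + 4·σ_3 + 1·σ_4 = 6(Δ_3 - Δ_2) = 36
Clamped end conditions give two more equations: 2h_0·σ_0 + h_0·σ_1 = 6(Δ_0 - s'(0)) = -9 and h_3·σ_3 + 2h_3·σ_4 = 6(s'(4) - Δ_3) = -24.
Solving: σ_0 = -351/56, σ_1 = 99/28, σ_2 = -63/8, σ_3 = 447/28, σ_4 = -1119/56.
On [3, 4], s(x) = 1 + 113/112·(x - 3) + 447/56·(x - 3)² - 671/112·(x - 3)³.
With (x - 3) = 1/3: s(10/3) = 1513/756.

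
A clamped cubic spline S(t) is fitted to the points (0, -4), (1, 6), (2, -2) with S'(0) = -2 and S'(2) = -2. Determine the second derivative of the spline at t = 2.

With σ_i denoting the second derivative at x_i, h_i = 1, 1, and Δ_i = (y_(i+1) − y_i)/h_i = 10, -8:
  1·σ_0 + 4·σ_1 + 1·σ_2 = 6(Δ_1 - Δ_0) = -108
Clamped end conditions give two more equations: 2h_0·σ_0 + h_0·σ_1 = 6(Δ_0 - S'(0)) = 72 and h_1·σ_1 + 2h_1·σ_2 = 6(S'(2) - Δ_1) = 36.
Solving the tridiagonal system: σ_0 = 63, σ_1 = -54, σ_2 = 45.

45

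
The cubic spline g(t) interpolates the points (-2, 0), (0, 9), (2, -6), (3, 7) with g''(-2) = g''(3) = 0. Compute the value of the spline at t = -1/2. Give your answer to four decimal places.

10.1207

Let M_i = g''(x_i). Step sizes h_i = 2, 2, 1; slopes of the chords Δ_i = (y_(i+1) - y_i)/h_i = 9/2, -15/2, 13.
  2·M_0 + 8·M_1 + 2·M_2 = 6(Δ_1 - Δ_0) = -72
  2·M_1 + 6·M_2 + 1·M_3 = 6(Δ_2 - Δ_1) = 123
Natural end conditions: M_0 = M_3 = 0.
Solving: M_0 = 0, M_1 = -339/22, M_2 = 282/11, M_3 = 0.
On [-2, 0], g(t) = 0 + 106/11·(t + 2) + 0·(t + 2)² - 113/88·(t + 2)³.
With (t + 2) = 3/2: g(-1/2) = 7125/704.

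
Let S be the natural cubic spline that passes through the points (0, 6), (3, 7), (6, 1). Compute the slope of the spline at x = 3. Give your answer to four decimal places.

Write M_i for S''(x_i). With h_i = 3, 3 and divided differences Δ_i = 1/3, -2, the continuity of S' gives the tridiagonal system
  3·M_0 + 12·M_1 + 3·M_2 = 6(Δ_1 - Δ_0) = -14
Natural end conditions: M_0 = M_2 = 0.
Solving: M_0 = 0, M_1 = -7/6, M_2 = 0.
On [3, 6], S'(x) = b_1 + 2c_1·(x - 3) + 3d_1·(x - 3)² with b_1 = Δ_1 - h_1(2M_1 + M_2)/6 = -5/6, c_1 = M_1/2 = -7/12, d_1 = (M_2 - M_1)/(6h_1) = 7/108. So S'(3) = -5/6.

-0.8333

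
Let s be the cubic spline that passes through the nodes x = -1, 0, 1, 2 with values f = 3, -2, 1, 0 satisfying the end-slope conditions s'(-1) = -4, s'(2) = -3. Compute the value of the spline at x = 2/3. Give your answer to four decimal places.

-0.2370

Put m_i = s'' at the i-th knot. Here h = (1, 1, 1) and Δ = (-5, 3, -1), so the interior equations h_(i-1)·m_(i-1) + 2(h_(i-1)+h_i)·m_i + h_i·m_(i+1) = 6(Δ_i − Δ_(i-1)) read
  1·m_0 + 4·m_1 + 1·m_2 = 6(Δ_1 - Δ_0) = 48
  1·m_1 + 4·m_2 + 1·m_3 = 6(Δ_2 - Δ_1) = -24
Clamped end conditions give two more equations: 2h_0·m_0 + h_0·m_1 = 6(Δ_0 - s'(-1)) = -6 and h_2·m_2 + 2h_2·m_3 = 6(s'(2) - Δ_2) = -12.
Solving: m_0 = -176/15, m_1 = 262/15, m_2 = -152/15, m_3 = -14/15.
On [0, 1], s(x) = -2 - 17/15·x + 131/15·x² - 23/5·x³.
With x = 2/3: s(2/3) = -32/135.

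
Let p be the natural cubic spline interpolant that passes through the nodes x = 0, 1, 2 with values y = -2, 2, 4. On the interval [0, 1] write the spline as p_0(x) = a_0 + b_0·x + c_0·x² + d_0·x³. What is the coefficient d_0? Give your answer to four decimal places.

Let σ_i = p''(x_i). Step sizes h_i = 1, 1; slopes of the chords Δ_i = (y_(i+1) - y_i)/h_i = 4, 2.
  1·σ_0 + 4·σ_1 + 1·σ_2 = 6(Δ_1 - Δ_0) = -12
Natural end conditions: σ_0 = σ_2 = 0.
Solving: σ_0 = 0, σ_1 = -3, σ_2 = 0.
On [0, 1], with p_0(x) = a_0 + b_0·x + c_0·x² + d_0·x³: c_0 = σ_0/2 = 0, d_0 = (σ_1 - σ_0)/(6h_0) = -1/2, b_0 = Δ_0 - h_0(2σ_0 + σ_1)/6 = 9/2.

-0.5000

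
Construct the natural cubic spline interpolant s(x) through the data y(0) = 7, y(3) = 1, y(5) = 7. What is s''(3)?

3

Write M_i for s''(x_i). With h_i = 3, 2 and divided differences Δ_i = -2, 3, the continuity of s' gives the tridiagonal system
  3·M_0 + 10·M_1 + 2·M_2 = 6(Δ_1 - Δ_0) = 30
Natural end conditions: M_0 = M_2 = 0.
Forward elimination and back-substitution give M_0 = 0, M_1 = 3, M_2 = 0.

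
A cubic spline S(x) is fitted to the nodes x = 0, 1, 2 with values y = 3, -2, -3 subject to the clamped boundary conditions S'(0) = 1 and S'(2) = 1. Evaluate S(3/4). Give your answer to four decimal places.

-0.4688

Let M_i = S''(x_i). Step sizes h_i = 1, 1; slopes of the chords Δ_i = (y_(i+1) - y_i)/h_i = -5, -1.
  1·M_0 + 4·M_1 + 1·M_2 = 6(Δ_1 - Δ_0) = 24
Clamped end conditions give two more equations: 2h_0·M_0 + h_0·M_1 = 6(Δ_0 - S'(0)) = -36 and h_1·M_1 + 2h_1·M_2 = 6(S'(2) - Δ_1) = 12.
Solving: M_0 = -24, M_1 = 12, M_2 = 0.
On [0, 1], S(x) = 3 + 1·x - 12·x² + 6·x³.
With x = 3/4: S(3/4) = -15/32.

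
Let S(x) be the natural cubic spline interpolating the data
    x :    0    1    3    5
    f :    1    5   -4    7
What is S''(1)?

Write m_i for S''(x_i). With h_i = 1, 2, 2 and divided differences Δ_i = 4, -9/2, 11/2, the continuity of S' gives the tridiagonal system
  1·m_0 + 6·m_1 + 2·m_2 = 6(Δ_1 - Δ_0) = -51
  2·m_1 + 8·m_2 + 2·m_3 = 6(Δ_2 - Δ_1) = 60
Natural end conditions: m_0 = m_3 = 0.
Solving: m_0 = 0, m_1 = -12, m_2 = 21/2, m_3 = 0.

-12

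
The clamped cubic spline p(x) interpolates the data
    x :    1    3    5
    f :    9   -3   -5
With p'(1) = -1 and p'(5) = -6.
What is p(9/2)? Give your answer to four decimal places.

-3.3281

Write σ_i for p''(x_i). With h_i = 2, 2 and divided differences Δ_i = -6, -1, the continuity of p' gives the tridiagonal system
  2·σ_0 + 8·σ_1 + 2·σ_2 = 6(Δ_1 - Δ_0) = 30
Clamped end conditions give two more equations: 2h_0·σ_0 + h_0·σ_1 = 6(Δ_0 - p'(1)) = -30 and h_1·σ_1 + 2h_1·σ_2 = 6(p'(5) - Δ_1) = -30.
Solving: σ_0 = -25/2, σ_1 = 10, σ_2 = -25/2.
On [3, 5], p(x) = -3 - 7/2·(x - 3) + 5·(x - 3)² - 15/8·(x - 3)³.
With (x - 3) = 3/2: p(9/2) = -213/64.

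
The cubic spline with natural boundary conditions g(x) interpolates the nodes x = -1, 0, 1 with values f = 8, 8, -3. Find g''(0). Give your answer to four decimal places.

Put M_i = g'' at the i-th knot. Here h = (1, 1) and Δ = (0, -11), so the interior equations h_(i-1)·M_(i-1) + 2(h_(i-1)+h_i)·M_i + h_i·M_(i+1) = 6(Δ_i − Δ_(i-1)) read
  1·M_0 + 4·M_1 + 1·M_2 = 6(Δ_1 - Δ_0) = -66
Natural end conditions: M_0 = M_2 = 0.
Hence M_0 = 0, M_1 = -33/2, M_2 = 0.

-16.5000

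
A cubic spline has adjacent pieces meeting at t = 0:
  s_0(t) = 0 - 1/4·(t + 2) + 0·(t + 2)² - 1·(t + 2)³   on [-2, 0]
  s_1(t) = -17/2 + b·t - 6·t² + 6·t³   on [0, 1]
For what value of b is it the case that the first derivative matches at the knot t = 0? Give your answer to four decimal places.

-12.2500

s_0'(t) = -1/4 + 0·(t + 2) - 3·(t + 2)², so s_0'(0) = -49/4. On the right, s_1'(0) = b, so b = -49/4.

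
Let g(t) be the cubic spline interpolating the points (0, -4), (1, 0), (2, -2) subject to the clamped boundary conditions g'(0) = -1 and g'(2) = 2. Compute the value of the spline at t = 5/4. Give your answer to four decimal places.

-0.2305

Write M_i for g''(x_i). With h_i = 1, 1 and divided differences Δ_i = 4, -2, the continuity of g' gives the tridiagonal system
  1·M_0 + 4·M_1 + 1·M_2 = 6(Δ_1 - Δ_0) = -36
Clamped end conditions give two more equations: 2h_0·M_0 + h_0·M_1 = 6(Δ_0 - g'(0)) = 30 and h_1·M_1 + 2h_1·M_2 = 6(g'(2) - Δ_1) = 24.
Solving the tridiagonal system: M_0 = 51/2, M_1 = -21, M_2 = 45/2.
On [1, 2], g(t) = 0 + 5/4·(t - 1) - 21/2·(t - 1)² + 29/4·(t - 1)³.
With (t - 1) = 1/4: g(5/4) = -59/256.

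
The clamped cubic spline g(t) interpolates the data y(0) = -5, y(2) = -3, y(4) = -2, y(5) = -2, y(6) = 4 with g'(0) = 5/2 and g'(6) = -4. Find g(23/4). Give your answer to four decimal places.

Put M_i = g'' at the i-th knot. Here h = (2, 2, 1, 1) and Δ = (1, 1/2, 0, 6), so the interior equations h_(i-1)·M_(i-1) + 2(h_(i-1)+h_i)·M_i + h_i·M_(i+1) = 6(Δ_i − Δ_(i-1)) read
  2·M_0 + 8·M_1 + 2·M_2 = 6(Δ_1 - Δ_0) = -3
  2·M_1 + 6·M_2 + 1·M_3 = 6(Δ_2 - Δ_1) = -3
  1·M_2 + 4·M_3 + 1·M_4 = 6(Δ_3 - Δ_2) = 36
Clamped end conditions give two more equations: 2h_0·M_0 + h_0·M_1 = 6(Δ_0 - g'(0)) = -9 and h_3·M_3 + 2h_3·M_4 = 6(g'(6) - Δ_3) = -60.
Forward elimination and back-substitution give M_0 = -125/42, M_1 = 61/42, M_2 = -13/3, M_3 = 422/21, M_4 = -841/21.
On [5, 6], g(t) = -2 + 251/42·(t - 5) + 211/21·(t - 5)² - 421/42·(t - 5)³.
With (t - 5) = 3/4: g(23/4) = 3499/896.

3.9051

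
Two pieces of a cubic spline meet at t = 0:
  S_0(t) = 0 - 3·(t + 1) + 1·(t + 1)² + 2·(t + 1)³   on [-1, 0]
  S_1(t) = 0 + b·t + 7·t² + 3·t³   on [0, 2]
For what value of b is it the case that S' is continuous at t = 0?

S_0'(t) = -3 + 2·(t + 1) + 6·(t + 1)², so S_0'(0) = 5. On the right, S_1'(0) = b, so b = 5.

5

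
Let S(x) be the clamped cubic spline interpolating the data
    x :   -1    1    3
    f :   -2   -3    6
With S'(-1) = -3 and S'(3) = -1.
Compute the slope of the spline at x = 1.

With M_i denoting the second derivative at x_i, h_i = 2, 2, and Δ_i = (y_(i+1) − y_i)/h_i = -1/2, 9/2:
  2·M_0 + 8·M_1 + 2·M_2 = 6(Δ_1 - Δ_0) = 30
Clamped end conditions give two more equations: 2h_0·M_0 + h_0·M_1 = 6(Δ_0 - S'(-1)) = 15 and h_1·M_1 + 2h_1·M_2 = 6(S'(3) - Δ_1) = -33.
Solving the tridiagonal system: M_0 = 1/2, M_1 = 13/2, M_2 = -23/2.
On [1, 3], S'(x) = b_1 + 2c_1·(x - 1) + 3d_1·(x - 1)² with b_1 = Δ_1 - h_1(2M_1 + M_2)/6 = 4, c_1 = M_1/2 = 13/4, d_1 = (M_2 - M_1)/(6h_1) = -3/2. So S'(1) = 4.

4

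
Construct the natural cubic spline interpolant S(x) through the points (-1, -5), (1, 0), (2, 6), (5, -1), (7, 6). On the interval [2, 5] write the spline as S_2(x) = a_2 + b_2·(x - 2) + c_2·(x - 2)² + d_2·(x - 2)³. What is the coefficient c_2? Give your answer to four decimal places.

-4.6154

Put σ_i = S'' at the i-th knot. Here h = (2, 1, 3, 2) and Δ = (5/2, 6, -7/3, 7/2), so the interior equations h_(i-1)·σ_(i-1) + 2(h_(i-1)+h_i)·σ_i + h_i·σ_(i+1) = 6(Δ_i − Δ_(i-1)) read
  2·σ_0 + 6·σ_1 + 1·σ_2 = 6(Δ_1 - Δ_0) = 21
  1·σ_1 + 8·σ_2 + 3·σ_3 = 6(Δ_2 - Δ_1) = -50
  3·σ_2 + 10·σ_3 + 2·σ_4 = 6(Δ_3 - Δ_2) = 35
Natural end conditions: σ_0 = σ_4 = 0.
Solving: σ_0 = 0, σ_1 = 131/26, σ_2 = -120/13, σ_3 = 163/26, σ_4 = 0.
On [2, 5], with S_2(x) = a_2 + b_2·(x - 2) + c_2·(x - 2)² + d_2·(x - 2)³: c_2 = σ_2/2 = -60/13, d_2 = (σ_3 - σ_2)/(6h_2) = 31/36, b_2 = Δ_2 - h_2(2σ_2 + σ_3)/6 = 587/156.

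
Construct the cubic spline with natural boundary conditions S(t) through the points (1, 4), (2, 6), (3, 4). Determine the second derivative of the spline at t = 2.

-6

Put m_i = S'' at the i-th knot. Here h = (1, 1) and Δ = (2, -2), so the interior equations h_(i-1)·m_(i-1) + 2(h_(i-1)+h_i)·m_i + h_i·m_(i+1) = 6(Δ_i − Δ_(i-1)) read
  1·m_0 + 4·m_1 + 1·m_2 = 6(Δ_1 - Δ_0) = -24
Natural end conditions: m_0 = m_2 = 0.
Solving: m_0 = 0, m_1 = -6, m_2 = 0.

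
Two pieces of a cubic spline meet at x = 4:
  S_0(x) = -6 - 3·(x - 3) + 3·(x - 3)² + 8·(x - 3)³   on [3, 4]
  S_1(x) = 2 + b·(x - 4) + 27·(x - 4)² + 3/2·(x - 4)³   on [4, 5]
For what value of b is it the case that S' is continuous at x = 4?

S_0'(x) = -3 + 6·(x - 3) + 24·(x - 3)², so S_0'(4) = 27. On the right, S_1'(4) = b, so b = 27.

27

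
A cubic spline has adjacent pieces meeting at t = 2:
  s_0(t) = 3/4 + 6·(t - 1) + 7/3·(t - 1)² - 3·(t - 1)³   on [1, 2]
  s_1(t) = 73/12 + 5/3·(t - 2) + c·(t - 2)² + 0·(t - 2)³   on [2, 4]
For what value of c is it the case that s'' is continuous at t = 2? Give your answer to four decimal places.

s_0''(t) = 14/3 - 18·(t - 1), so s_0''(2) = -40/3. On the right, s_1''(2) = 2c, so c = -20/3.

-6.6667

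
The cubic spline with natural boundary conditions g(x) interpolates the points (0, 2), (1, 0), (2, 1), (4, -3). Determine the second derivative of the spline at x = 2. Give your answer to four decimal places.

-3.9130

Put σ_i = g'' at the i-th knot. Here h = (1, 1, 2) and Δ = (-2, 1, -2), so the interior equations h_(i-1)·σ_(i-1) + 2(h_(i-1)+h_i)·σ_i + h_i·σ_(i+1) = 6(Δ_i − Δ_(i-1)) read
  1·σ_0 + 4·σ_1 + 1·σ_2 = 6(Δ_1 - Δ_0) = 18
  1·σ_1 + 6·σ_2 + 2·σ_3 = 6(Δ_2 - Δ_1) = -18
Natural end conditions: σ_0 = σ_3 = 0.
Solving the tridiagonal system: σ_0 = 0, σ_1 = 126/23, σ_2 = -90/23, σ_3 = 0.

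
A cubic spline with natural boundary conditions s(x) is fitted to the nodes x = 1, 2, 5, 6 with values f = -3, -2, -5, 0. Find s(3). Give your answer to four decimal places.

-3.5576

With m_i denoting the second derivative at x_i, h_i = 1, 3, 1, and Δ_i = (y_(i+1) − y_i)/h_i = 1, -1, 5:
  1·m_0 + 8·m_1 + 3·m_2 = 6(Δ_1 - Δ_0) = -12
  3·m_1 + 8·m_2 + 1·m_3 = 6(Δ_2 - Δ_1) = 36
Natural end conditions: m_0 = m_3 = 0.
Solving: m_0 = 0, m_1 = -204/55, m_2 = 324/55, m_3 = 0.
On [2, 5], s(x) = -2 - 13/55·(x - 2) - 102/55·(x - 2)² + 8/15·(x - 2)³.
With (x - 2) = 1: s(3) = -587/165.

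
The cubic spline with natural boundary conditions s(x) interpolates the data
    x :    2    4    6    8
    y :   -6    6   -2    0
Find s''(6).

6

Write M_i for s''(x_i). With h_i = 2, 2, 2 and divided differences Δ_i = 6, -4, 1, the continuity of s' gives the tridiagonal system
  2·M_0 + 8·M_1 + 2·M_2 = 6(Δ_1 - Δ_0) = -60
  2·M_1 + 8·M_2 + 2·M_3 = 6(Δ_2 - Δ_1) = 30
Natural end conditions: M_0 = M_3 = 0.
Forward elimination and back-substitution give M_0 = 0, M_1 = -9, M_2 = 6, M_3 = 0.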